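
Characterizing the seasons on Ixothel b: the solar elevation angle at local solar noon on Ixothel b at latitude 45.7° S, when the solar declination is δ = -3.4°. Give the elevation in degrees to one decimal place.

At local noon the hour angle is zero, so the zenith angle equals |φ − δ| = |-45.7° − (-3.400°)| = 42.300°.
Elevation = 90° − 42.300° = 47.7°.

47.7°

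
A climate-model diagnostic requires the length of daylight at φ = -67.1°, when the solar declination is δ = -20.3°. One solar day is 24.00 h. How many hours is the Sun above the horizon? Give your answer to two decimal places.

cos H₀ = −tan φ · tan δ = −tan(-67.1°) × tan(-20.300°) = -0.8757, so H₀ = 2.6377 rad = 151.13°.
Daylight = 2H₀/(2π) × 24.00 h = (2.6377/π) × 24.00 = 20.15 h.

20.15 h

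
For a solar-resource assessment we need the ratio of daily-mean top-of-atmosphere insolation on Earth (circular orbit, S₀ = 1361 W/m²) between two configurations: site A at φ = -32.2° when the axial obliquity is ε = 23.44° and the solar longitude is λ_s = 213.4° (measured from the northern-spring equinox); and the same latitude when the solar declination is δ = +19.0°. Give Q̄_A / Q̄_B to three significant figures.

— Configuration A (φ=-32.2°):
Solar declination: sin δ = sin ε · sin λ_s = sin 23.44° × sin 213.4° = -0.21897, so δ = -12.649°.
cos H₀ = −tan(-32.2°) tan(-12.649°) = -0.1413, H₀ = 1.7126 rad.
Bracket: H₀ sin φ sin δ + cos φ cos δ sin H₀ = 1.7126×-0.53288×-0.21897 + 0.84619×0.97573×0.98996 = 0.199834 + 0.817363 = 1.017197.
Q̄ = (S₀/π) × [bracket] = (1361/π) × 1.017197 = 440.67 W/m².
— Configuration B (φ=-32.2°):
cos H₀ = −tan(-32.2°) tan(+19.000°) = 0.2168, H₀ = 1.3522 rad.
Bracket: H₀ sin φ sin δ + cos φ cos δ sin H₀ = 1.3522×-0.53288×0.32557 + 0.84619×0.94552×0.97621 = -0.234593 + 0.781055 = 0.546462.
Q̄ = (S₀/π) × [bracket] = (1361/π) × 0.546462 = 236.74 W/m².
Ratio Q̄_A / Q̄_B = 440.67 / 236.74 = 1.861.

Q̄_A / Q̄_B ≈ 1.86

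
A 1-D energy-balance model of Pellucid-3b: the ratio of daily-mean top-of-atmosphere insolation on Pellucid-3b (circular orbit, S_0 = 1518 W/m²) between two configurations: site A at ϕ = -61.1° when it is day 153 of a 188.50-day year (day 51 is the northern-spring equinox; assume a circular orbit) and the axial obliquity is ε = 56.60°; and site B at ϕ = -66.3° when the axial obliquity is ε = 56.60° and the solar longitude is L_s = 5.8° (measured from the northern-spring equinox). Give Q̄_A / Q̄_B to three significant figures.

Q̄_A / Q̄_B ≈ 2.80

— Configuration A (ϕ=-61.1°):
Solar longitude: L_s = 360° × (153 − 51)/188.50 = 194.801°.
sin δ = sin 56.60° × sin 194.801° = -0.21327, so δ = -12.314°.
cos h₀ = −tan(-61.1°) tan(-12.314°) = -0.3954, h₀ = 1.9773 rad.
Bracket: h₀ sin ϕ sin δ + cos ϕ cos δ sin h₀ = 1.9773×-0.87546×-0.21327 + 0.48328×0.97699×0.91849 = 0.369180 + 0.433674 = 0.802854.
Q̄ = (S_0/π) × [bracket] = (1518/π) × 0.802854 = 387.93 W/m².
— Configuration B (ϕ=-66.3°):
Solar declination: sin δ = sin ε · sin L_s = sin 56.60° × sin 5.8° = 0.08437, so δ = +4.840°.
cos h₀ = −tan(-66.3°) tan(+4.840°) = 0.1929, h₀ = 1.3767 rad.
Bracket: h₀ sin ϕ sin δ + cos ϕ cos δ sin h₀ = 1.3767×-0.91566×0.08437 + 0.40195×0.99643×0.98122 = -0.106356 + 0.392993 = 0.286637.
Q̄ = (S_0/π) × [bracket] = (1518/π) × 0.286637 = 138.50 W/m².
Ratio Q̄_A / Q̄_B = 387.93 / 138.50 = 2.801.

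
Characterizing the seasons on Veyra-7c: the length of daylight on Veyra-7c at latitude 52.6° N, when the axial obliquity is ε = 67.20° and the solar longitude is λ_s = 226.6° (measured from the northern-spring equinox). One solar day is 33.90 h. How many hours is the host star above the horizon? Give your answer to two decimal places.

Solar declination: sin δ = sin ε · sin λ_s = sin 67.20° × sin 226.6° = -0.66980, so δ = -42.052°.
cos H₀ = −tan φ · tan δ = 1.1798 ≥ 1, so the host star never rises (polar night) and H₀ = 0.
Daylight = 2H₀/(2π) × 33.90 h = (0.0000/π) × 33.90 = 0.00 h.

0.00 h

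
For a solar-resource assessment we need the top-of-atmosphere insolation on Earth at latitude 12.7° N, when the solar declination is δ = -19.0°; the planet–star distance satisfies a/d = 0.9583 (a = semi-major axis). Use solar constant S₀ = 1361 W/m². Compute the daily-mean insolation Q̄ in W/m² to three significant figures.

cos H₀ = −tan(+12.7°) tan(-19.000°) = 0.0776, H₀ = 1.4931 rad.
Bracket: H₀ sin φ sin δ + cos φ cos δ sin H₀ = 1.4931×0.21985×-0.32557 + 0.97553×0.94552×0.99698 = -0.106871 + 0.919598 = 0.812727.
Inverse-square distance factor (a/d)² = 0.9583² = 0.918339.
Q̄ = (S₀/π) × 0.918339 × [bracket] = (1361/π) × 0.918339 × 0.812727 = 323.3 W/m².

Q̄ ≈ 323 W/m²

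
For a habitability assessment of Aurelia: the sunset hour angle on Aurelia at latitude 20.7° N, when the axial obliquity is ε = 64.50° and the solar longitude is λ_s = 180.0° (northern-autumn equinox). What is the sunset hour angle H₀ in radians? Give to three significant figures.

Solar declination: sin δ = sin ε · sin λ_s = sin 64.50° × sin 180.0° = 0.00000, so δ = +0.000°.
cos H₀ = −tan φ · tan δ = −tan(+20.7°) × tan(+0.000°) = -0.0000, so H₀ = 1.5708 rad = 90.00°.

H₀ = 1.57 rad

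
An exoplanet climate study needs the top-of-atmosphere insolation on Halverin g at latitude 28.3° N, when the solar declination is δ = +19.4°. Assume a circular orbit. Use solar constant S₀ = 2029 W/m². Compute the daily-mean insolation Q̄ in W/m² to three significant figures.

Q̄ ≈ 706 W/m²

cos H₀ = −tan(+28.3°) tan(+19.400°) = -0.1896, H₀ = 1.7616 rad.
Bracket: H₀ sin φ sin δ + cos φ cos δ sin H₀ = 1.7616×0.47409×0.33216 + 0.88048×0.94322×0.98186 = 0.277406 + 0.815421 = 1.092827.
Q̄ = (S₀/π) × [bracket] = (2029/π) × 1.092827 = 705.8 W/m².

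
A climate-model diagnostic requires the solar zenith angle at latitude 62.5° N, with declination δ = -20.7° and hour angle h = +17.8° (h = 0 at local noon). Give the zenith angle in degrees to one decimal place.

θ_z = 84.4°

cos θ_z = sin ϕ sin δ + cos ϕ cos δ cos h = -0.313536 + 0.411263 = 0.097727.
θ_z = arccos(0.097727) = 84.4°.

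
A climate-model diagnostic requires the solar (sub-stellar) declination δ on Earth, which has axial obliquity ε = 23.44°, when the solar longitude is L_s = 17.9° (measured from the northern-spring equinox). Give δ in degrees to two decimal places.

sin δ = sin ε · sin L_s = sin 23.44° × sin 17.9° = 0.122263.
δ = arcsin(0.122263) = +7.02°.

δ = +7.02°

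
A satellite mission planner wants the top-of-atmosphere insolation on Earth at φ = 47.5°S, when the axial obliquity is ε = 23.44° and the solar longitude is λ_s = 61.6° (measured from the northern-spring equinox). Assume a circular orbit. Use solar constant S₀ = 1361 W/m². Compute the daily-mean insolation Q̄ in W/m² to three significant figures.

Solar declination: sin δ = sin ε · sin λ_s = sin 23.44° × sin 61.6° = 0.34991, so δ = +20.482°.
cos H₀ = −tan(-47.5°) tan(+20.482°) = 0.4076, H₀ = 1.1509 rad.
Bracket: H₀ sin φ sin δ + cos φ cos δ sin H₀ = 1.1509×-0.73728×0.34991 + 0.67559×0.93678×0.91315 = -0.296911 + 0.577914 = 0.281003.
Q̄ = (S₀/π) × [bracket] = (1361/π) × 0.281003 = 121.7 W/m².

Q̄ ≈ 122 W/m²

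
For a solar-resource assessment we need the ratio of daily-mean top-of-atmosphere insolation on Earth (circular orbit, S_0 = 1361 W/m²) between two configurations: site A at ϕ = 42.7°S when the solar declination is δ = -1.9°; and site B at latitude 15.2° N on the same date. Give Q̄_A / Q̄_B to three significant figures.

Q̄_A / Q̄_B ≈ 0.810

— Configuration A (ϕ=-42.7°):
cos h₀ = −tan(-42.7°) tan(-1.900°) = -0.0306, h₀ = 1.6014 rad.
Bracket: h₀ sin ϕ sin δ + cos ϕ cos δ sin h₀ = 1.6014×-0.67816×-0.03316 + 0.73491×0.99945×0.99953 = 0.036012 + 0.734161 = 0.770173.
Q̄ = (S_0/π) × [bracket] = (1361/π) × 0.770173 = 333.65 W/m².
— Configuration B (ϕ=+15.2°):
cos h₀ = −tan(+15.2°) tan(-1.900°) = 0.0090, h₀ = 1.5618 rad.
Bracket: h₀ sin ϕ sin δ + cos ϕ cos δ sin h₀ = 1.5618×0.26219×-0.03316 + 0.96502×0.99945×0.99996 = -0.013579 + 0.964451 = 0.950872.
Q̄ = (S_0/π) × [bracket] = (1361/π) × 0.950872 = 411.94 W/m².
Ratio Q̄_A / Q̄_B = 333.65 / 411.94 = 0.8099.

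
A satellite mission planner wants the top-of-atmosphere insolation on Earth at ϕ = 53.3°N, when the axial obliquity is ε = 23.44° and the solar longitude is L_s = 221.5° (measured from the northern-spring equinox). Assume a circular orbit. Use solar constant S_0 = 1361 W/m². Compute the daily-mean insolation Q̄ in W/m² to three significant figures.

Solar declination: sin δ = sin ε · sin L_s = sin 23.44° × sin 221.5° = -0.26358, so δ = -15.283°.
cos h₀ = −tan(+53.3°) tan(-15.283°) = 0.3666, h₀ = 1.1955 rad.
Bracket: h₀ sin ϕ sin δ + cos ϕ cos δ sin h₀ = 1.1955×0.80178×-0.26358 + 0.59763×0.96464×0.93038 = -0.252649 + 0.536362 = 0.283713.
Q̄ = (S_0/π) × [bracket] = (1361/π) × 0.283713 = 122.9 W/m².

Q̄ ≈ 123 W/m²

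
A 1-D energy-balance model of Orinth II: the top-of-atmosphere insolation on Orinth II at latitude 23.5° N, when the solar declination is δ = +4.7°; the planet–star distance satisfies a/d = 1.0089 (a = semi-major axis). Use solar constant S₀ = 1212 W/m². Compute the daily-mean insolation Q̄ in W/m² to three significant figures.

cos H₀ = −tan(+23.5°) tan(+4.700°) = -0.0357, H₀ = 1.6066 rad.
Bracket: H₀ sin φ sin δ + cos φ cos δ sin H₀ = 1.6066×0.39875×0.08194 + 0.91706×0.99664×0.99936 = 0.052493 + 0.913394 = 0.965887.
Inverse-square distance factor (a/d)² = 1.0089² = 1.017879.
Q̄ = (S₀/π) × 1.017879 × [bracket] = (1212/π) × 1.017879 × 0.965887 = 379.3 W/m².

Q̄ ≈ 379 W/m²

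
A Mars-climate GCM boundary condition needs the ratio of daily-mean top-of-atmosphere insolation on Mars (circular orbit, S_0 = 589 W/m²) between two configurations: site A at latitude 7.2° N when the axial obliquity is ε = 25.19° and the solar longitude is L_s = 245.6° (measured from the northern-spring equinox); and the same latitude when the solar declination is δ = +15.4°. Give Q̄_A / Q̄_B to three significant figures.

Q̄_A / Q̄_B ≈ 0.832

— Configuration A (ϕ=+7.2°):
Solar declination: sin δ = sin ε · sin L_s = sin 25.19° × sin 245.6° = -0.38761, so δ = -22.806°.
cos h₀ = −tan(+7.2°) tan(-22.806°) = 0.0531, h₀ = 1.5177 rad.
Bracket: h₀ sin ϕ sin δ + cos ϕ cos δ sin h₀ = 1.5177×0.12533×-0.38761 + 0.99211×0.92182×0.99859 = -0.073729 + 0.913257 = 0.839528.
Q̄ = (S_0/π) × [bracket] = (589/π) × 0.839528 = 157.40 W/m².
— Configuration B (ϕ=+7.2°):
cos h₀ = −tan(+7.2°) tan(+15.400°) = -0.0348, h₀ = 1.6056 rad.
Bracket: h₀ sin ϕ sin δ + cos ϕ cos δ sin h₀ = 1.6056×0.12533×0.26556 + 0.99211×0.96410×0.99939 = 0.053439 + 0.955910 = 1.009349.
Q̄ = (S_0/π) × [bracket] = (589/π) × 1.009349 = 189.24 W/m².
Ratio Q̄_A / Q̄_B = 157.40 / 189.24 = 0.8317.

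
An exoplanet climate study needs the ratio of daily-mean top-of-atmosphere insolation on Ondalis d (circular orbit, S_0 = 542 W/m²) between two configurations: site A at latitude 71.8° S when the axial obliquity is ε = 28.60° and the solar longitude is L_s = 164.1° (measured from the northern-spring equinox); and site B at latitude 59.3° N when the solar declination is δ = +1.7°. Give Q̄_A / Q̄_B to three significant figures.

Q̄_A / Q̄_B ≈ 0.253

— Configuration A (ϕ=-71.8°):
Solar declination: sin δ = sin ε · sin L_s = sin 28.60° × sin 164.1° = 0.13114, so δ = +7.536°.
cos h₀ = −tan(-71.8°) tan(+7.536°) = 0.4023, h₀ = 1.1567 rad.
Bracket: h₀ sin ϕ sin δ + cos ϕ cos δ sin h₀ = 1.1567×-0.94997×0.13114 + 0.31233×0.99136×0.91549 = -0.144101 + 0.283465 = 0.139364.
Q̄ = (S_0/π) × [bracket] = (542/π) × 0.139364 = 24.044 W/m².
— Configuration B (ϕ=+59.3°):
cos h₀ = −tan(+59.3°) tan(+1.700°) = -0.0500, h₀ = 1.6208 rad.
Bracket: h₀ sin ϕ sin δ + cos ϕ cos δ sin h₀ = 1.6208×0.85985×0.02967 + 0.51054×0.99956×0.99875 = 0.041349 + 0.509677 = 0.551026.
Q̄ = (S_0/π) × [bracket] = (542/π) × 0.551026 = 95.065 W/m².
Ratio Q̄_A / Q̄_B = 24.044 / 95.065 = 0.2529.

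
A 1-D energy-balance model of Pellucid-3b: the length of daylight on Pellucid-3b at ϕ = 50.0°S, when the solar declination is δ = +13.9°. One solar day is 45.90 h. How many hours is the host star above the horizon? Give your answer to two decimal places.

18.58 h

cos h₀ = −tan ϕ · tan δ = −tan(-50.0°) × tan(+13.900°) = 0.2949, so h₀ = 1.2714 rad = 72.85°.
Daylight = 2h₀/(2π) × 45.90 h = (1.2714/π) × 45.90 = 18.58 h.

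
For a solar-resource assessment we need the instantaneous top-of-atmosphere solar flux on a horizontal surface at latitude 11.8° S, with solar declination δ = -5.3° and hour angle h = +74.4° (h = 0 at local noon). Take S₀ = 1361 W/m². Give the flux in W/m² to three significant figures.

cos θ_z = sin φ sin δ + cos φ cos δ cos h = 0.018889 + 0.262111 = 0.281000.
Flux = S₀ · cos θ_z = 1361 × 0.281000 = 382.4 W/m².

382 W/m²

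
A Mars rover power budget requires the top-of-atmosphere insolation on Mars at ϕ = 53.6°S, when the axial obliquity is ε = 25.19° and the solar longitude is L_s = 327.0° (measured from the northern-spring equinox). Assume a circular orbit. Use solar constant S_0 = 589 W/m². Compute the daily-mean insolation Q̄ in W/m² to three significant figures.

Solar declination: sin δ = sin ε · sin L_s = sin 25.19° × sin 327.0° = -0.23181, so δ = -13.404°.
cos h₀ = −tan(-53.6°) tan(-13.404°) = -0.3232, h₀ = 1.8999 rad.
Bracket: h₀ sin ϕ sin δ + cos ϕ cos δ sin h₀ = 1.8999×-0.80489×-0.23181 + 0.59342×0.97276×0.94632 = 0.354486 + 0.546268 = 0.900754.
Q̄ = (S_0/π) × [bracket] = (589/π) × 0.900754 = 168.9 W/m².

Q̄ ≈ 169 W/m²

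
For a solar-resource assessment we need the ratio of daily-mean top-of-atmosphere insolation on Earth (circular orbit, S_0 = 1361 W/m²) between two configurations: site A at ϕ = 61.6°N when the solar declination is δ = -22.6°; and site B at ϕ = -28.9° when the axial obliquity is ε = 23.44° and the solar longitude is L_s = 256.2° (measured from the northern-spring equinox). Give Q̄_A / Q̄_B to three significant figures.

— Configuration A (ϕ=+61.6°):
cos h₀ = −tan(+61.6°) tan(-22.600°) = 0.7699, h₀ = 0.6922 rad.
Bracket: h₀ sin ϕ sin δ + cos ϕ cos δ sin h₀ = 0.6922×0.87965×-0.38430 + 0.47562×0.92321×0.63822 = -0.233998 + 0.280241 = 0.046243.
Q̄ = (S_0/π) × [bracket] = (1361/π) × 0.046243 = 20.033 W/m².
— Configuration B (ϕ=-28.9°):
Solar declination: sin δ = sin ε · sin L_s = sin 23.44° × sin 256.2° = -0.38631, so δ = -22.725°.
cos h₀ = −tan(-28.9°) tan(-22.725°) = -0.2312, h₀ = 1.8041 rad.
Bracket: h₀ sin ϕ sin δ + cos ϕ cos δ sin h₀ = 1.8041×-0.48328×-0.38631 + 0.87546×0.92237×0.97291 = 0.336818 + 0.785623 = 1.122441.
Q̄ = (S_0/π) × [bracket] = (1361/π) × 1.122441 = 486.26 W/m².
Ratio Q̄_A / Q̄_B = 20.033 / 486.26 = 0.04120.

Q̄_A / Q̄_B ≈ 0.0412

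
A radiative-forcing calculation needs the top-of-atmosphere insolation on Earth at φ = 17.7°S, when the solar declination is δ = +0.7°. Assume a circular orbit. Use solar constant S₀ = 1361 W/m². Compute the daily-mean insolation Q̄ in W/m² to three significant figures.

cos H₀ = −tan(-17.7°) tan(+0.700°) = 0.0039, H₀ = 1.5669 rad.
Bracket: H₀ sin φ sin δ + cos φ cos δ sin H₀ = 1.5669×-0.30403×0.01222 + 0.95266×0.99993×0.99999 = -0.005821 + 0.952584 = 0.946763.
Q̄ = (S₀/π) × [bracket] = (1361/π) × 0.946763 = 410.2 W/m².

Q̄ ≈ 410 W/m²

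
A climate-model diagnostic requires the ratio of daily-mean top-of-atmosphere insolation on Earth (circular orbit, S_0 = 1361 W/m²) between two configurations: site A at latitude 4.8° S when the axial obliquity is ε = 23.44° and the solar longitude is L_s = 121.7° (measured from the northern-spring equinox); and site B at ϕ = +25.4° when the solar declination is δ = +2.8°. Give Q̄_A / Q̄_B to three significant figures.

Q̄_A / Q̄_B ≈ 0.955

— Configuration A (ϕ=-4.8°):
Solar declination: sin δ = sin ε · sin L_s = sin 23.44° × sin 121.7° = 0.33844, so δ = +19.782°.
cos h₀ = −tan(-4.8°) tan(+19.782°) = 0.0302, h₀ = 1.5406 rad.
Bracket: h₀ sin ϕ sin δ + cos ϕ cos δ sin h₀ = 1.5406×-0.08368×0.33844 + 0.99649×0.94099×0.99954 = -0.043631 + 0.937256 = 0.893625.
Q̄ = (S_0/π) × [bracket] = (1361/π) × 0.893625 = 387.14 W/m².
— Configuration B (ϕ=+25.4°):
cos h₀ = −tan(+25.4°) tan(+2.800°) = -0.0232, h₀ = 1.5940 rad.
Bracket: h₀ sin ϕ sin δ + cos ϕ cos δ sin h₀ = 1.5940×0.42894×0.04885 + 0.90334×0.99881×0.99973 = 0.033400 + 0.902021 = 0.935421.
Q̄ = (S_0/π) × [bracket] = (1361/π) × 0.935421 = 405.24 W/m².
Ratio Q̄_A / Q̄_B = 387.14 / 405.24 = 0.9553.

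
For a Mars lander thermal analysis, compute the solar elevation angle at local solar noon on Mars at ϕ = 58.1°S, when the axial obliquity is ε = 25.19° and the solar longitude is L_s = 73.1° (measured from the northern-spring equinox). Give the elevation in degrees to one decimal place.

Solar declination: sin δ = sin ε · sin L_s = sin 25.19° × sin 73.1° = 0.40724, so δ = +24.032°.
At local noon the hour angle is zero, so the zenith angle equals |ϕ − δ| = |-58.1° − (+24.032°)| = 82.132°.
Elevation = 90° − 82.132° = 7.9°.

7.9°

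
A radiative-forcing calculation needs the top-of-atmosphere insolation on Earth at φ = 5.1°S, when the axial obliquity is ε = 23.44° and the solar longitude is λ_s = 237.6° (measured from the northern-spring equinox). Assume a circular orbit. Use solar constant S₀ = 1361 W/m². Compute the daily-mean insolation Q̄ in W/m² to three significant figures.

Q̄ ≈ 427 W/m²

Solar declination: sin δ = sin ε · sin λ_s = sin 23.44° × sin 237.6° = -0.33586, so δ = -19.625°.
cos H₀ = −tan(-5.1°) tan(-19.625°) = -0.0318, H₀ = 1.6026 rad.
Bracket: H₀ sin φ sin δ + cos φ cos δ sin H₀ = 1.6026×-0.08889×-0.33586 + 0.99604×0.94191×0.99949 = 0.047845 + 0.937702 = 0.985547.
Q̄ = (S₀/π) × [bracket] = (1361/π) × 0.985547 = 427.0 W/m².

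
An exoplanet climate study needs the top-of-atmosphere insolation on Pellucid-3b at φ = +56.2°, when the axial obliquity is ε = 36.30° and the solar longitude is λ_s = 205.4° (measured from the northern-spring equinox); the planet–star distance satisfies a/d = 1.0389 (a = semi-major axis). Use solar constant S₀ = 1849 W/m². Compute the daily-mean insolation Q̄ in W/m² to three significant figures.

Solar declination: sin δ = sin ε · sin λ_s = sin 36.30° × sin 205.4° = -0.25394, so δ = -14.711°.
cos H₀ = −tan(+56.2°) tan(-14.711°) = 0.3922, H₀ = 1.1678 rad.
Bracket: H₀ sin φ sin δ + cos φ cos δ sin H₀ = 1.1678×0.83098×-0.25394 + 0.55630×0.96722×0.91989 = -0.246428 + 0.494960 = 0.248532.
Inverse-square distance factor (a/d)² = 1.0389² = 1.079313.
Q̄ = (S₀/π) × 1.079313 × [bracket] = (1849/π) × 1.079313 × 0.248532 = 157.9 W/m².

Q̄ ≈ 158 W/m²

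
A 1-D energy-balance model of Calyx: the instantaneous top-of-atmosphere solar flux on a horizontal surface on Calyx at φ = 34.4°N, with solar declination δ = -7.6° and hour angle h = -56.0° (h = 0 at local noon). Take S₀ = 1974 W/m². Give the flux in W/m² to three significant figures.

cos θ_z = sin φ sin δ + cos φ cos δ cos h = -0.074720 + 0.457344 = 0.382624.
Flux = S₀ · cos θ_z = 1974 × 0.382624 = 755.3 W/m².

755 W/m²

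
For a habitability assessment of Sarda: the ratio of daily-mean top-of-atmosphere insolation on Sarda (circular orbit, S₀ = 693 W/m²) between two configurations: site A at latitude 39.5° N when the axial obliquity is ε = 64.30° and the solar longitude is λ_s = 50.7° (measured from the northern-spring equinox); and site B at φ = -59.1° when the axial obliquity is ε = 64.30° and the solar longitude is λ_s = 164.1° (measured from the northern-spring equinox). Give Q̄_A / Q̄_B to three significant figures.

Q̄_A / Q̄_B ≈ 6.83

— Configuration A (φ=+39.5°):
Solar declination: sin δ = sin ε · sin λ_s = sin 64.30° × sin 50.7° = 0.69729, so δ = +44.210°.
cos H₀ = −tan(+39.5°) tan(+44.210°) = -0.8019, H₀ = 2.5013 rad.
Bracket: H₀ sin φ sin δ + cos φ cos δ sin H₀ = 2.5013×0.63608×0.69729 + 0.77162×0.71679×0.59744 = 1.109407 + 0.330438 = 1.439845.
Q̄ = (S₀/π) × [bracket] = (693/π) × 1.439845 = 317.61 W/m².
— Configuration B (φ=-59.1°):
Solar declination: sin δ = sin ε · sin λ_s = sin 64.30° × sin 164.1° = 0.24686, so δ = +14.292°.
cos H₀ = −tan(-59.1°) tan(+14.292°) = 0.4256, H₀ = 1.1311 rad.
Bracket: H₀ sin φ sin δ + cos φ cos δ sin H₀ = 1.1311×-0.85806×0.24686 + 0.51354×0.96905×0.90489 = -0.239590 + 0.450315 = 0.210725.
Q̄ = (S₀/π) × [bracket] = (693/π) × 0.210725 = 46.484 W/m².
Ratio Q̄_A / Q̄_B = 317.61 / 46.484 = 6.833.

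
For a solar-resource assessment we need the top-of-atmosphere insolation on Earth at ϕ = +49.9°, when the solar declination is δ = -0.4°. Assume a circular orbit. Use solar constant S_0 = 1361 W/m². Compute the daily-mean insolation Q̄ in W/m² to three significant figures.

cos h₀ = −tan(+49.9°) tan(-0.400°) = 0.0083, h₀ = 1.5625 rad.
Bracket: h₀ sin ϕ sin δ + cos ϕ cos δ sin h₀ = 1.5625×0.76492×-0.00698 + 0.64412×0.99998×0.99997 = -0.008342 + 0.644088 = 0.635746.
Q̄ = (S_0/π) × [bracket] = (1361/π) × 0.635746 = 275.4 W/m².

Q̄ ≈ 275 W/m²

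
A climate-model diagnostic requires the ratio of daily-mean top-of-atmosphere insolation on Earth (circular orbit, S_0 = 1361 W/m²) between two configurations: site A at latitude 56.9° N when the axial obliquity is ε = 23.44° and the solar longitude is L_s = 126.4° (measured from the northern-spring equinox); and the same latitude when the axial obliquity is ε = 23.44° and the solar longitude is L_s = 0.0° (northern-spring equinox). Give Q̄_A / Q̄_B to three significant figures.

— Configuration A (ϕ=+56.9°):
Solar declination: sin δ = sin ε · sin L_s = sin 23.44° × sin 126.4° = 0.32018, so δ = +18.674°.
cos h₀ = −tan(+56.9°) tan(+18.674°) = -0.5184, h₀ = 2.1158 rad.
Bracket: h₀ sin ϕ sin δ + cos ϕ cos δ sin h₀ = 2.1158×0.83772×0.32018 + 0.54610×0.94736×0.85511 = 0.567502 + 0.442394 = 1.009896.
Q̄ = (S_0/π) × [bracket] = (1361/π) × 1.009896 = 437.51 W/m².
— Configuration B (ϕ=+56.9°):
Solar declination: sin δ = sin ε · sin L_s = sin 23.44° × sin 0.0° = 0.00000, so δ = +0.000°.
cos h₀ = −tan(+56.9°) tan(+0.000°) = -0.0000, h₀ = 1.5708 rad.
Bracket: h₀ sin ϕ sin δ + cos ϕ cos δ sin h₀ = 1.5708×0.83772×0.00000 + 0.54610×1.00000×1.00000 = 0.000000 + 0.546100 = 0.546100.
Q̄ = (S_0/π) × [bracket] = (1361/π) × 0.546100 = 236.58 W/m².
Ratio Q̄_A / Q̄_B = 437.51 / 236.58 = 1.849.

Q̄_A / Q̄_B ≈ 1.85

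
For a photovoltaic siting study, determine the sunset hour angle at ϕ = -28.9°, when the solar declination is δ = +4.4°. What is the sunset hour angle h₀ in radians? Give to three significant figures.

cos h₀ = −tan ϕ · tan δ = −tan(-28.9°) × tan(+4.400°) = 0.0425, so h₀ = 1.5283 rad = 87.57°.

h₀ = 1.53 rad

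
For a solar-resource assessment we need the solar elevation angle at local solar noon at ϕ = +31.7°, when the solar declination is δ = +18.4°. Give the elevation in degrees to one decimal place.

76.7°

At local noon the hour angle is zero, so the zenith angle equals |ϕ − δ| = |+31.7° − (+18.400°)| = 13.300°.
Elevation = 90° − 13.300° = 76.7°.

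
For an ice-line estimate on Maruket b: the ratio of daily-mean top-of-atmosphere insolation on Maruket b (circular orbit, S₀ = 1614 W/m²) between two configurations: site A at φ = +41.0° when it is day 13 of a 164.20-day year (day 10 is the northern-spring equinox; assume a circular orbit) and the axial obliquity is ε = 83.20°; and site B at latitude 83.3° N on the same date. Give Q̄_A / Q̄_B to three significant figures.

— Configuration A (φ=+41.0°):
Solar longitude: λ_s = 360° × (13 − 10)/164.20 = 6.577°.
sin δ = sin 83.20° × sin 6.577° = 0.11374, so δ = +6.531°.
cos H₀ = −tan(+41.0°) tan(+6.531°) = -0.0995, H₀ = 1.6705 rad.
Bracket: H₀ sin φ sin δ + cos φ cos δ sin H₀ = 1.6705×0.65606×0.11374 + 0.75471×0.99351×0.99504 = 0.124653 + 0.746093 = 0.870746.
Q̄ = (S₀/π) × [bracket] = (1614/π) × 0.870746 = 447.35 W/m².
— Configuration B (φ=+83.3°):
cos H₀ = −tan(+83.3°) tan(+6.531°) = -0.9745, H₀ = 2.9154 rad.
Bracket: H₀ sin φ sin δ + cos φ cos δ sin H₀ = 2.9154×0.99317×0.11374 + 0.11667×0.99351×0.22424 = 0.329333 + 0.025992 = 0.355325.
Q̄ = (S₀/π) × [bracket] = (1614/π) × 0.355325 = 182.55 W/m².
Ratio Q̄_A / Q̄_B = 447.35 / 182.55 = 2.451.

Q̄_A / Q̄_B ≈ 2.45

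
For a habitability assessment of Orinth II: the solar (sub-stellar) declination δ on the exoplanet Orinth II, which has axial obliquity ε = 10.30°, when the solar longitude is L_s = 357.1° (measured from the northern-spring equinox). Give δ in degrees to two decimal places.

δ = -0.52°

sin δ = sin ε · sin L_s = sin 10.30° × sin 357.1° = -0.009046.
δ = arcsin(-0.009046) = -0.52°.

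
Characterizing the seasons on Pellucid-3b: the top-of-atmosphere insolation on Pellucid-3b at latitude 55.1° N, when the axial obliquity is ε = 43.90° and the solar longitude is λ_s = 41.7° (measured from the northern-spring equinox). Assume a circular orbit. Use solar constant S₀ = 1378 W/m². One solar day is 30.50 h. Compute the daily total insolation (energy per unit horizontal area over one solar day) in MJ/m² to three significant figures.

60.2 MJ/m²

Solar declination: sin δ = sin ε · sin λ_s = sin 43.90° × sin 41.7° = 0.46127, so δ = +27.469°.
cos H₀ = −tan(+55.1°) tan(+27.469°) = -0.7452, H₀ = 2.4117 rad.
Bracket: H₀ sin φ sin δ + cos φ cos δ sin H₀ = 2.4117×0.82015×0.46127 + 0.57215×0.88726×0.66680 = 0.912372 + 0.338498 = 1.250870.
Q̄ = (S₀/π) × [bracket] = (1378/π) × 1.250870 = 548.67 W/m².
Daily total = Q̄ × 30.50 h × 3600 s/h = 548.67 × 30.50 × 3600 / 10⁶ = 60.24 MJ/m².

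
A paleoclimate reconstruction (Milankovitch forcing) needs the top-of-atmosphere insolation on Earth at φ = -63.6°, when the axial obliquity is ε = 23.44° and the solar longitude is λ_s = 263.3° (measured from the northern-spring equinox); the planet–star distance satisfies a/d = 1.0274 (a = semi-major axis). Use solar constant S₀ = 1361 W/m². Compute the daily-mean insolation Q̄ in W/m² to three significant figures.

Q̄ ≈ 517 W/m²

Solar declination: sin δ = sin ε · sin λ_s = sin 23.44° × sin 263.3° = -0.39507, so δ = -23.270°.
cos H₀ = −tan(-63.6°) tan(-23.270°) = -0.8663, H₀ = 2.6186 rad.
Bracket: H₀ sin φ sin δ + cos φ cos δ sin H₀ = 2.6186×-0.89571×-0.39507 + 0.44464×0.91865×0.49945 = 0.926639 + 0.204010 = 1.130649.
Inverse-square distance factor (a/d)² = 1.0274² = 1.055551.
Q̄ = (S₀/π) × 1.055551 × [bracket] = (1361/π) × 1.055551 × 1.130649 = 517.0 W/m².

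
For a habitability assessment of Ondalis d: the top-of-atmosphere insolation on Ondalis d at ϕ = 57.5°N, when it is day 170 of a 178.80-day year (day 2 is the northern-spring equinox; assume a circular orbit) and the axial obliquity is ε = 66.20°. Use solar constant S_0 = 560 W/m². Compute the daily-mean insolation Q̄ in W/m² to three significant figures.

Q̄ ≈ 24.9 W/m²

Solar longitude: L_s = 360° × (170 − 2)/178.80 = 338.255°.
sin δ = sin 66.20° × sin 338.255° = -0.33897, so δ = -19.814°.
cos h₀ = −tan(+57.5°) tan(-19.814°) = 0.5656, h₀ = 0.9697 rad.
Bracket: h₀ sin ϕ sin δ + cos ϕ cos δ sin h₀ = 0.9697×0.84339×-0.33897 + 0.53730×0.94080×0.82471 = -0.277222 + 0.416884 = 0.139662.
Q̄ = (S_0/π) × [bracket] = (560/π) × 0.139662 = 24.90 W/m².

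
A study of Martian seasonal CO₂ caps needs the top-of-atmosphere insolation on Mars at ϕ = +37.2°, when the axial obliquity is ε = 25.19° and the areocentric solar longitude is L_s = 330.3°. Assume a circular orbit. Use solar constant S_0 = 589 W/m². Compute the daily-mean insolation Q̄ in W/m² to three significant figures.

sin δ = sin 25.19° × sin 330.3° = -0.21088, so δ = -12.174°.
cos h₀ = −tan(+37.2°) tan(-12.174°) = 0.1637, h₀ = 1.4063 rad.
Bracket: h₀ sin ϕ sin δ + cos ϕ cos δ sin h₀ = 1.4063×0.60460×-0.21088 + 0.79653×0.97751×0.98650 = -0.179301 + 0.768105 = 0.588804.
Q̄ = (S_0/π) × [bracket] = (589/π) × 0.588804 = 110.4 W/m².

Q̄ ≈ 110 W/m²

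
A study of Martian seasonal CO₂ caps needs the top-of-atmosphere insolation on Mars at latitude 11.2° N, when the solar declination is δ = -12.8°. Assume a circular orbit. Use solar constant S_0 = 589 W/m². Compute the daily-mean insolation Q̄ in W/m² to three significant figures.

cos h₀ = −tan(+11.2°) tan(-12.800°) = 0.0450, h₀ = 1.5258 rad.
Bracket: h₀ sin ϕ sin δ + cos ϕ cos δ sin h₀ = 1.5258×0.19423×-0.22155 + 0.98096×0.97515×0.99899 = -0.065658 + 0.955617 = 0.889959.
Q̄ = (S_0/π) × [bracket] = (589/π) × 0.889959 = 166.9 W/m².

Q̄ ≈ 167 W/m²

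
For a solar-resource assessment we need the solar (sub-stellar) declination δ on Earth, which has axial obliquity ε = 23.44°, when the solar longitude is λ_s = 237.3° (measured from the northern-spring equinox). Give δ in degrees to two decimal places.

sin δ = sin ε · sin λ_s = sin 23.44° × sin 237.3° = -0.334743.
δ = arcsin(-0.334743) = -19.56°.

δ = -19.56°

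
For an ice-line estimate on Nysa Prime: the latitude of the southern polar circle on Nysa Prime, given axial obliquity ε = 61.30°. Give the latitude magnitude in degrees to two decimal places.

The polar circle is the lowest latitude that experiences at least one full rotation of continuous darkness at the northern-summer solstice; it lies at |φ| = 90° − ε = 90° − 61.30° = 28.70°.

28.70°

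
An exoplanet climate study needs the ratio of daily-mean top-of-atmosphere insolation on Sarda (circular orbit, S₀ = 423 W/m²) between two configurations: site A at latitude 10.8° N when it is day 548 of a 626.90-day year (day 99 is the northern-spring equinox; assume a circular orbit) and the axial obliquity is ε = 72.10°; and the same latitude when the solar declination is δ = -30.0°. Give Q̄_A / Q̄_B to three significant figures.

Q̄_A / Q̄_B ≈ 0.183

— Configuration A (φ=+10.8°):
Solar longitude: λ_s = 360° × (548 − 99)/626.90 = 257.840°.
sin δ = sin 72.10° × sin 257.840° = -0.93024, so δ = -68.473°.
cos H₀ = −tan(+10.8°) tan(-68.473°) = 0.4836, H₀ = 1.0660 rad.
Bracket: H₀ sin φ sin δ + cos φ cos δ sin H₀ = 1.0660×0.18738×-0.93024 + 0.98229×0.36694×0.87529 = -0.185813 + 0.315491 = 0.129678.
Q̄ = (S₀/π) × [bracket] = (423/π) × 0.129678 = 17.461 W/m².
— Configuration B (φ=+10.8°):
cos H₀ = −tan(+10.8°) tan(-30.000°) = 0.1101, H₀ = 1.4604 rad.
Bracket: H₀ sin φ sin δ + cos φ cos δ sin H₀ = 1.4604×0.18738×-0.50000 + 0.98229×0.86603×0.99392 = -0.136825 + 0.845520 = 0.708695.
Q̄ = (S₀/π) × [bracket] = (423/π) × 0.708695 = 95.422 W/m².
Ratio Q̄_A / Q̄_B = 17.461 / 95.422 = 0.1830.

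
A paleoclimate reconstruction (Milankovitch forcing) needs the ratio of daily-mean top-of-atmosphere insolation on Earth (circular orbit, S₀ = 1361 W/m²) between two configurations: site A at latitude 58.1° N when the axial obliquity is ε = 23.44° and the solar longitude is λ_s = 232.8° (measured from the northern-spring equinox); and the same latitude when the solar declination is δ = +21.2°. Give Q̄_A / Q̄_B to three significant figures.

— Configuration A (φ=+58.1°):
Solar declination: sin δ = sin ε · sin λ_s = sin 23.44° × sin 232.8° = -0.31685, so δ = -18.473°.
cos H₀ = −tan(+58.1°) tan(-18.473°) = 0.5367, H₀ = 1.0043 rad.
Bracket: H₀ sin φ sin δ + cos φ cos δ sin H₀ = 1.0043×0.84897×-0.31685 + 0.52844×0.94848×0.84378 = -0.270153 + 0.422915 = 0.152762.
Q̄ = (S₀/π) × [bracket] = (1361/π) × 0.152762 = 66.180 W/m².
— Configuration B (φ=+58.1°):
cos H₀ = −tan(+58.1°) tan(+21.200°) = -0.6231, H₀ = 2.2436 rad.
Bracket: H₀ sin φ sin δ + cos φ cos δ sin H₀ = 2.2436×0.84897×0.36162 + 0.52844×0.93232×0.78211 = 0.688795 + 0.385326 = 1.074121.
Q̄ = (S₀/π) × [bracket] = (1361/π) × 1.074121 = 465.33 W/m².
Ratio Q̄_A / Q̄_B = 66.180 / 465.33 = 0.1422.

Q̄_A / Q̄_B ≈ 0.142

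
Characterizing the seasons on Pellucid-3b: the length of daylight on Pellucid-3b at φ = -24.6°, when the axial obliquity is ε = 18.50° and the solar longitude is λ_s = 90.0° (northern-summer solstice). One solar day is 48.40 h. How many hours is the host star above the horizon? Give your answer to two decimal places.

Solar declination: sin δ = sin ε · sin λ_s = sin 18.50° × sin 90.0° = 0.31730, so δ = +18.500°.
cos H₀ = −tan φ · tan δ = −tan(-24.6°) × tan(+18.500°) = 0.1532, so H₀ = 1.4170 rad = 81.19°.
Daylight = 2H₀/(2π) × 48.40 h = (1.4170/π) × 48.40 = 21.83 h.

21.83 h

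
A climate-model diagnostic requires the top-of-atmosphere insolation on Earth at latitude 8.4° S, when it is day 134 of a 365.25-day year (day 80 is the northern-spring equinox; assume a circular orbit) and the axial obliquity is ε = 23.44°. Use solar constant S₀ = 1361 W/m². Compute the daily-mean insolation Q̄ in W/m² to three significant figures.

Q̄ ≈ 375 W/m²

Solar longitude: λ_s = 360° × (134 − 80)/365.25 = 53.224°.
sin δ = sin 23.44° × sin 53.224° = 0.31862, so δ = +18.580°.
cos H₀ = −tan(-8.4°) tan(+18.580°) = 0.0496, H₀ = 1.5211 rad.
Bracket: H₀ sin φ sin δ + cos φ cos δ sin H₀ = 1.5211×-0.14608×0.31862 + 0.98927×0.94788×0.99877 = -0.070798 + 0.936556 = 0.865758.
Q̄ = (S₀/π) × [bracket] = (1361/π) × 0.865758 = 375.1 W/m².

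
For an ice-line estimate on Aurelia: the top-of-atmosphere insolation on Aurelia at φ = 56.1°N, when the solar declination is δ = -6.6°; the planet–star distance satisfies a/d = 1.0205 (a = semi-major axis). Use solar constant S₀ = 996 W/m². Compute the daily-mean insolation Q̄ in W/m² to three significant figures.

Q̄ ≈ 136 W/m²

cos H₀ = −tan(+56.1°) tan(-6.600°) = 0.1722, H₀ = 1.3977 rad.
Bracket: H₀ sin φ sin δ + cos φ cos δ sin H₀ = 1.3977×0.83001×-0.11494 + 0.55775×0.99337×0.98506 = -0.133342 + 0.545775 = 0.412433.
Inverse-square distance factor (a/d)² = 1.0205² = 1.041420.
Q̄ = (S₀/π) × 1.041420 × [bracket] = (996/π) × 1.041420 × 0.412433 = 136.2 W/m².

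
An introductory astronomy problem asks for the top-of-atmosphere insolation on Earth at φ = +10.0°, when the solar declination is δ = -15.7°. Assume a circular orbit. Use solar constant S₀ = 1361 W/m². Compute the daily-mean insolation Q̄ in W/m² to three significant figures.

Q̄ ≈ 379 W/m²

cos H₀ = −tan(+10.0°) tan(-15.700°) = 0.0496, H₀ = 1.5212 rad.
Bracket: H₀ sin φ sin δ + cos φ cos δ sin H₀ = 1.5212×0.17365×-0.27060 + 0.98481×0.96269×0.99877 = -0.071481 + 0.946901 = 0.875420.
Q̄ = (S₀/π) × [bracket] = (1361/π) × 0.875420 = 379.2 W/m².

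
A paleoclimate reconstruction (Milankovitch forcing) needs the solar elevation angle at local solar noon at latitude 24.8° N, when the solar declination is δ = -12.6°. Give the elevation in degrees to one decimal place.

At local noon the hour angle is zero, so the zenith angle equals |ϕ − δ| = |+24.8° − (-12.600°)| = 37.400°.
Elevation = 90° − 37.400° = 52.6°.

52.6°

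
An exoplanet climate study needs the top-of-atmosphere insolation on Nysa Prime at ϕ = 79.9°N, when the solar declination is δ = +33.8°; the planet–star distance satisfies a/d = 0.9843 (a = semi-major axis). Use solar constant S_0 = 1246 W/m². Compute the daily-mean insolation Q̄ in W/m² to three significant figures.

cos h₀ = −tan(+79.9°) tan(+33.800°) = -3.7582 ≤ −1 ⇒ polar day, h₀ = π.
Bracket: h₀ sin ϕ sin δ + cos ϕ cos δ sin h₀ = 3.1416×0.98450×0.55630 + 0.17537×0.83098×0.00000 = 1.720583 + 0.000000 = 1.720583.
Inverse-square distance factor (a/d)² = 0.9843² = 0.968846.
Q̄ = (S_0/π) × 0.968846 × [bracket] = (1246/π) × 0.968846 × 1.720583 = 661.1 W/m².

Q̄ ≈ 661 W/m²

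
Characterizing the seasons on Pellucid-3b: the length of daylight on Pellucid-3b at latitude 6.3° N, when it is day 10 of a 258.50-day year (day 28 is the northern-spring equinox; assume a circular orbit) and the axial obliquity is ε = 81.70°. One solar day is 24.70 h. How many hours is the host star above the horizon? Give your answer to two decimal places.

Solar longitude: λ_s = 360° × (10 − 28)/258.50 = -25.068°, i.e. -25.068° + 360° = 334.932°.
sin δ = sin 81.70° × sin 334.932° = -0.41925, so δ = -24.787°.
cos H₀ = −tan φ · tan δ = −tan(+6.3°) × tan(-24.787°) = 0.0510, so H₀ = 1.5198 rad = 87.08°.
Daylight = 2H₀/(2π) × 24.70 h = (1.5198/π) × 24.70 = 11.95 h.

11.95 h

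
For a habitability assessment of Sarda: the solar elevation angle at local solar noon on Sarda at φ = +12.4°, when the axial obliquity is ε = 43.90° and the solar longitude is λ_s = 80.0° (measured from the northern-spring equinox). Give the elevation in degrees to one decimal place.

Solar declination: sin δ = sin ε · sin λ_s = sin 43.90° × sin 80.0° = 0.68287, so δ = +43.068°.
At local noon the hour angle is zero, so the zenith angle equals |φ − δ| = |+12.4° − (+43.068°)| = 30.668°.
Elevation = 90° − 30.668° = 59.3°.

59.3°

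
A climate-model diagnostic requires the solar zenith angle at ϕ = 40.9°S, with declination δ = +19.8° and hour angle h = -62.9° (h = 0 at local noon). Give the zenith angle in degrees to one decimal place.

cos θ_z = sin ϕ sin δ + cos ϕ cos δ cos h = -0.221786 + 0.323969 = 0.102183.
θ_z = arccos(0.102183) = 84.1°.

θ_z = 84.1°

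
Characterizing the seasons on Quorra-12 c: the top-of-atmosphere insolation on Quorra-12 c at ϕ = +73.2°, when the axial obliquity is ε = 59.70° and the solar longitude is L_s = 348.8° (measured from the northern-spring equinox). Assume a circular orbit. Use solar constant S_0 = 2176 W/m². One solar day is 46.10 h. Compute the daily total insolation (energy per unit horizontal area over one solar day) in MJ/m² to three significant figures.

Solar declination: sin δ = sin ε · sin L_s = sin 59.70° × sin 348.8° = -0.16770, so δ = -9.654°.
cos h₀ = −tan(+73.2°) tan(-9.654°) = 0.5634, h₀ = 0.9723 rad.
Bracket: h₀ sin ϕ sin δ + cos ϕ cos δ sin h₀ = 0.9723×0.95732×-0.16770 + 0.28903×0.98584×0.82616 = -0.156096 + 0.235404 = 0.079308.
Q̄ = (S_0/π) × [bracket] = (2176/π) × 0.079308 = 54.932 W/m².
Daily total = Q̄ × 46.10 h × 3600 s/h = 54.932 × 46.10 × 3600 / 10⁶ = 9.117 MJ/m².

9.12 MJ/m²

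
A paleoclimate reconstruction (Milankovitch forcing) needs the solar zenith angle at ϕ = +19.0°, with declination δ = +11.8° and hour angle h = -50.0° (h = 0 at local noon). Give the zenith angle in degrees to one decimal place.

cos θ_z = sin ϕ sin δ + cos ϕ cos δ cos h = 0.066577 + 0.594924 = 0.661501.
θ_z = arccos(0.661501) = 48.6°.

θ_z = 48.6°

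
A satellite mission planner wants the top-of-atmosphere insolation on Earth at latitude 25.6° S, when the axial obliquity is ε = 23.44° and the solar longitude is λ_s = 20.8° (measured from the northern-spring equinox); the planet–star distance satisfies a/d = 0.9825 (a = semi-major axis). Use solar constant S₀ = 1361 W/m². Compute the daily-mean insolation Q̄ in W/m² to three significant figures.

Solar declination: sin δ = sin ε · sin λ_s = sin 23.44° × sin 20.8° = 0.14126, so δ = +8.121°.
cos H₀ = −tan(-25.6°) tan(+8.121°) = 0.0684, H₀ = 1.5024 rad.
Bracket: H₀ sin φ sin δ + cos φ cos δ sin H₀ = 1.5024×-0.43209×0.14126 + 0.90183×0.98997×0.99766 = -0.091702 + 0.890696 = 0.798994.
Inverse-square distance factor (a/d)² = 0.9825² = 0.965306.
Q̄ = (S₀/π) × 0.965306 × [bracket] = (1361/π) × 0.965306 × 0.798994 = 334.1 W/m².

Q̄ ≈ 334 W/m²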